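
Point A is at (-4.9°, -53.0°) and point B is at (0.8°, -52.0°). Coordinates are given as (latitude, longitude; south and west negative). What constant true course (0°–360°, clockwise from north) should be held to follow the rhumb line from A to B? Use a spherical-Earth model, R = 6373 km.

Meridional parts: M(φ₁)=-0.0856, M(φ₂)=+0.0140 → ΔM = +0.0996;  Δλ = +0.0175 rad
tan C = Δλ / ΔM = +0.1753 → C = 9.94°

9.9°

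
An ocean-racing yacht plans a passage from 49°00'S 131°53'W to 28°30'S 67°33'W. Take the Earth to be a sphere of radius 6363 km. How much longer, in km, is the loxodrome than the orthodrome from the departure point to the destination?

Great circle: cos σ = sin φ₁ sin φ₂ + cos φ₁ cos φ₂ cos Δλ,  σ = 0.9149 rad → d_gc = 5821.7 km
Rhumb line: Δψ = +0.4645, q = Δφ/Δψ = 0.7703, d_rh = R√(Δφ²+q²Δλ²) = 5955.5 km
Excess = 5955.5 − 5821.7 = 133.8 ≈ 134 km

134 km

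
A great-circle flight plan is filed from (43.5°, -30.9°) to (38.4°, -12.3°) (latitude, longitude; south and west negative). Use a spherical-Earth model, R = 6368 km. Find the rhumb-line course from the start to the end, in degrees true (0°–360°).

Δψ = ln[tan(π/4+φ₂/2)/tan(π/4+φ₁/2)] = -0.1180
Δλ = +0.3246 rad (taken the short way round)
course = atan2(Δλ, Δψ) = 109.97°

110.0°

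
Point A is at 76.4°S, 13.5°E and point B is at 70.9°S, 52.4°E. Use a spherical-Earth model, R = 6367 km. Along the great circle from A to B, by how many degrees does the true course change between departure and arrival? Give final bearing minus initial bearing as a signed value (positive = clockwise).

Initial bearing θ₁ = atan2(sin Δλ cos φ₂, cos φ₁ sin φ₂ − sin φ₁ cos φ₂ cos Δλ) = 82.98°
Final bearing θ₂ = (initial bearing from the destination back to the start) + 180° = 45.50°
Δθ = θ₂ − θ₁ = -37.5°

-37.5°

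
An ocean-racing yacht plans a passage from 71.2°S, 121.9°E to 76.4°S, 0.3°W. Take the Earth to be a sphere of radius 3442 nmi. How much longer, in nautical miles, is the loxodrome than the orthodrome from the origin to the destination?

Great circle: cos σ = sin φ₁ sin φ₂ + cos φ₁ cos φ₂ cos Δλ,  σ = 0.4955 rad → d_gc = 1705.5 nmi
Rhumb line: Δψ = -0.3281, q = Δφ/Δψ = 0.2766, d_rh = R√(Δφ²+q²Δλ²) = 2054.5 nmi
Excess = 2054.5 − 1705.5 = 349.0 ≈ 349 nmi

349 nmi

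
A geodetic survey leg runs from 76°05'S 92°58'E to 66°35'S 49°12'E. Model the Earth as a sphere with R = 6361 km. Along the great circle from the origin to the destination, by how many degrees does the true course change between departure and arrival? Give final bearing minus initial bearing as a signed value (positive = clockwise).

Initial bearing θ₁ = atan2(sin Δλ cos φ₂, cos φ₁ sin φ₂ − sin φ₁ cos φ₂ cos Δλ) = 281.89°
Final bearing θ₂ = (initial bearing from the destination back to the start) + 180° = 323.69°
Δθ = θ₂ − θ₁ = +41.8°

+41.8°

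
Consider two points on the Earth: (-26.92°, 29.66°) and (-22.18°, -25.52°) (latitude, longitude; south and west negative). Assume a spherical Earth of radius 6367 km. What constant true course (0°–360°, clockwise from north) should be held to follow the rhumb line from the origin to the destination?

Meridional parts: M(φ₁)=-0.4881, M(φ₂)=-0.3972 → ΔM = +0.0910;  Δλ = -0.9631 rad
tan C = Δλ / ΔM = -10.5847 → C = 275.40°

275.4°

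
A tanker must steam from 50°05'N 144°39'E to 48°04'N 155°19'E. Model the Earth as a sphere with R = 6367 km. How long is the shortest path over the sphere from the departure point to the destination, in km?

cos σ = sin φ₁ sin φ₂ + cos φ₁ cos φ₂ cos Δλ
      = sin(50.08°)sin(48.07°) + cos(50.08°)cos(48.07°)cos(10.67°) = 0.9920
σ = 7.265° → d = Rσ = 6367·0.12680 = 807 km

807 km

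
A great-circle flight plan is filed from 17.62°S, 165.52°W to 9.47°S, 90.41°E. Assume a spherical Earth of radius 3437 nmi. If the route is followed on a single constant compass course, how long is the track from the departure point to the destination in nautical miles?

6083 nmi

Δψ = ln[tan(π/4+φ₂/2)/tan(π/4+φ₁/2)] = +0.1465;  Δφ = +0.1422 rad,  Δλ = -1.8164 rad
q = Δφ/Δψ = 0.9713
d = R·√(Δφ² + q²Δλ²) = 3437·1.76991 = 6083 nmi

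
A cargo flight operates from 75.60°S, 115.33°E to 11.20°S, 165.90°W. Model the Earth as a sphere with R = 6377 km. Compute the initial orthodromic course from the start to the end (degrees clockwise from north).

N = sin Δλ·cos φ₂ = +0.9622;  D = cos φ₁ sin φ₂ − sin φ₁ cos φ₂ cos Δλ = +0.1367
initial course = atan2(N, D) = 81.91°

81.9°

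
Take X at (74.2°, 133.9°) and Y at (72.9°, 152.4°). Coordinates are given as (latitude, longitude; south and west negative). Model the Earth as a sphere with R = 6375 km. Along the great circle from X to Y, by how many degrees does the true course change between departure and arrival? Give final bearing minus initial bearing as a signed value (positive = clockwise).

+17.8°

At departure: θ₁ = atan2(sin Δλ cos φ₂, cos φ₁ sin φ₂ − sin φ₁ cos φ₂ cos Δλ) = 94.94°
At arrival: θ₂ = atan2(sin Δλ cos φ₁, −cos φ₂ sin φ₁ + sin φ₂ cos φ₁ cos Δλ) = 112.70°
Δθ = θ₂ − θ₁ = +17.8°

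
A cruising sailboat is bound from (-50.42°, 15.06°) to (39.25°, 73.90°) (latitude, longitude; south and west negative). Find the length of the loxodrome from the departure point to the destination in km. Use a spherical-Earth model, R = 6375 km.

Rhumb course C = atan2(Δλ, Δψ) with Δψ = ln[tan(π/4+φ₂/2)/tan(π/4+φ₁/2)] = +1.7681, Δλ = +1.0270 → C = 30.15°
d = R·|Δφ| / |cos C| = 6375·1.56504 / 0.86472 = 11538 km

11538 km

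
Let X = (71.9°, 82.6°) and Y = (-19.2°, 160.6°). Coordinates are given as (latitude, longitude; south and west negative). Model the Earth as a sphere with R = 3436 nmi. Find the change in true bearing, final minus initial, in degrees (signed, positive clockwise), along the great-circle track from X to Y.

At departure: θ₁ = atan2(sin Δλ cos φ₂, cos φ₁ sin φ₂ − sin φ₁ cos φ₂ cos Δλ) = 107.36°
At arrival: θ₂ = atan2(sin Δλ cos φ₁, −cos φ₂ sin φ₁ + sin φ₂ cos φ₁ cos Δλ) = 161.70°
Δθ = θ₂ − θ₁ = +54.3°

+54.3°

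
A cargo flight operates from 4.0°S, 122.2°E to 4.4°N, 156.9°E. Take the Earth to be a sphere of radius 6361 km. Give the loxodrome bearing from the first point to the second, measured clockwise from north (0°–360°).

76.4°

Meridional parts: M(φ₁)=-0.0699, M(φ₂)=+0.0769 → ΔM = +0.1467;  Δλ = +0.6056 rad
tan C = Δλ / ΔM = +4.1272 → C = 76.38°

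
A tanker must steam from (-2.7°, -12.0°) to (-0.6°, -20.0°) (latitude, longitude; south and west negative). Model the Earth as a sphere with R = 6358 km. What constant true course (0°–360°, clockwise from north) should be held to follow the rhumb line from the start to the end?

284.7°

Δψ = ln[tan(π/4+φ₂/2)/tan(π/4+φ₁/2)] = +0.0367
Δλ = -0.1396 rad (taken the short way round)
course = atan2(Δλ, Δψ) = 284.71°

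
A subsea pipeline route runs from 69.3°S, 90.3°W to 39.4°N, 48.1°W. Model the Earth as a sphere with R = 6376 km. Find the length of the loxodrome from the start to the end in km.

12631 km

Rhumb course C = atan2(Δλ, Δψ) with Δψ = ln[tan(π/4+φ₂/2)/tan(π/4+φ₁/2)] = +2.4496, Δλ = +0.7365 → C = 16.73°
d = R·|Δφ| / |cos C| = 6376·1.89717 / 0.95765 = 12631 km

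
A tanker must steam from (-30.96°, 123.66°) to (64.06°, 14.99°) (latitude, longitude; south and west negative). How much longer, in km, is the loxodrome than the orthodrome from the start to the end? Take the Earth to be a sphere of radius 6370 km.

466 km

Great circle: cos σ = sin φ₁ sin φ₂ + cos φ₁ cos φ₂ cos Δλ,  σ = 2.1928 rad → d_gc = 13968.3 km
Rhumb line: Δψ = +2.0370, q = Δφ/Δψ = 0.8141, d_rh = R√(Δφ²+q²Δλ²) = 14434.2 km
Excess = 14434.2 − 13968.3 = 465.9 ≈ 466 km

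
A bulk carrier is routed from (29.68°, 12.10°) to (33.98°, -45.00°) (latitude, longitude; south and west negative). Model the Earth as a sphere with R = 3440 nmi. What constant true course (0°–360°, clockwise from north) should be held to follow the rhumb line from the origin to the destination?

275.1°

Δψ = ln[tan(π/4+φ₂/2)/tan(π/4+φ₁/2)] = +0.0884
Δλ = -0.9966 rad (taken the short way round)
course = atan2(Δλ, Δψ) = 275.07°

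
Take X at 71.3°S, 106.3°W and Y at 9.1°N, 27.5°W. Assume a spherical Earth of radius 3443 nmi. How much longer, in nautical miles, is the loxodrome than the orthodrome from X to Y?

186 nmi

Great circle: cos σ = sin φ₁ sin φ₂ + cos φ₁ cos φ₂ cos Δλ,  σ = 1.6592 rad → d_gc = 5712.7 nmi
Rhumb line: Δψ = +1.9634, q = Δφ/Δψ = 0.7147, d_rh = R√(Δφ²+q²Δλ²) = 5898.8 nmi
Excess = 5898.8 − 5712.7 = 186.1 ≈ 186 nmi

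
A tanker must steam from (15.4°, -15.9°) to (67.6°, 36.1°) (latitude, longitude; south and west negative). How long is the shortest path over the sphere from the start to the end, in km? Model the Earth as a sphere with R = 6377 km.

Haversine: a = sin²(Δφ/2)+cos φ₁ cos φ₂ sin²(Δλ/2) = 0.26415;  σ = 2·atan2(√a,√(1−a))
σ = 61.855° → d = Rσ = 6377·1.07957 = 6884 km

6884 km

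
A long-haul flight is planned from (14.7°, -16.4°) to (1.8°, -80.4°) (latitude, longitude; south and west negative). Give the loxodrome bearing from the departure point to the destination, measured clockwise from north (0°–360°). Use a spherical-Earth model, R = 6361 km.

258.5°

Meridional parts: M(φ₁)=+0.2594, M(φ₂)=+0.0314 → ΔM = -0.2280;  Δλ = -1.1170 rad
tan C = Δλ / ΔM = +4.8991 → C = 258.46°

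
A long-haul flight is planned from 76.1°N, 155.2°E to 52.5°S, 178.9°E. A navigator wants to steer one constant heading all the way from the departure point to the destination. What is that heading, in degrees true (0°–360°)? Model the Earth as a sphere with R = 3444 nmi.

Meridional parts: M(φ₁)=+2.1046, M(φ₂)=-1.0804 → ΔM = -3.1850;  Δλ = +0.4136 rad
tan C = Δλ / ΔM = -0.1299 → C = 172.60°

172.6°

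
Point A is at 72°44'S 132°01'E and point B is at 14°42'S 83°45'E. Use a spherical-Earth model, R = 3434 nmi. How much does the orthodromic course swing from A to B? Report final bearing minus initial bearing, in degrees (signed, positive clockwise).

Initial bearing θ₁ = atan2(sin Δλ cos φ₂, cos φ₁ sin φ₂ − sin φ₁ cos φ₂ cos Δλ) = 306.78°
Final bearing θ₂ = (initial bearing from the destination back to the start) + 180° = 345.77°
Δθ = θ₂ − θ₁ = +39.0°

+39.0°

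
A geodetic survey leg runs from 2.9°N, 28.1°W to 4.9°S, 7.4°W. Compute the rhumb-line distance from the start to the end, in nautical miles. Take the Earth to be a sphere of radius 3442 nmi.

1328 nmi

Rhumb course C = atan2(Δλ, Δψ) with Δψ = ln[tan(π/4+φ₂/2)/tan(π/4+φ₁/2)] = -0.1363, Δλ = +0.3613 → C = 110.66°
d = R·|Δφ| / |cos C| = 3442·0.13614 / 0.35290 = 1328 nmi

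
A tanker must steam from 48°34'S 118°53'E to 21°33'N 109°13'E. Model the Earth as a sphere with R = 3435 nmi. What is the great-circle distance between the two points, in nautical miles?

cos σ = sin φ₁ sin φ₂ + cos φ₁ cos φ₂ cos Δλ
      = sin(-48.57°)sin(21.55°) + cos(-48.57°)cos(21.55°)cos(-9.67°) = 0.3314
σ = 70.648° → d = Rσ = 3435·1.23304 = 4236 nmi

4236 nmi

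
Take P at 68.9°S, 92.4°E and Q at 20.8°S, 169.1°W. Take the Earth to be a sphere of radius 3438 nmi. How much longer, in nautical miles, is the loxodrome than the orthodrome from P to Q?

344 nmi

Great circle: cos σ = sin φ₁ sin φ₂ + cos φ₁ cos φ₂ cos Δλ,  σ = 1.2854 rad → d_gc = 4419.1 nmi
Rhumb line: Δψ = +1.3094, q = Δφ/Δψ = 0.6411, d_rh = R√(Δφ²+q²Δλ²) = 4763.3 nmi
Excess = 4763.3 − 4419.1 = 344.2 ≈ 344 nmi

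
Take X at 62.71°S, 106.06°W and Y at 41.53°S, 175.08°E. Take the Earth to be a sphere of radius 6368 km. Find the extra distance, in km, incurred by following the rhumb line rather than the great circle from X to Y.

Great circle: cos σ = sin φ₁ sin φ₂ + cos φ₁ cos φ₂ cos Δλ,  σ = 0.8559 rad → d_gc = 5450.4 km
Rhumb line: Δψ = +0.6175, q = Δφ/Δψ = 0.5986, d_rh = R√(Δφ²+q²Δλ²) = 5750.6 km
Excess = 5750.6 − 5450.4 = 300.2 ≈ 300 km

300 km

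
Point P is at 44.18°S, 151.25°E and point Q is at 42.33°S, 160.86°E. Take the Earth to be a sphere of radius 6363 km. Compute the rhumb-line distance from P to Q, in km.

804 km

Rhumb course C = atan2(Δλ, Δψ) with Δψ = ln[tan(π/4+φ₂/2)/tan(π/4+φ₁/2)] = +0.0443, Δλ = +0.1677 → C = 75.19°
d = R·|Δφ| / |cos C| = 6363·0.03229 / 0.25557 = 804 km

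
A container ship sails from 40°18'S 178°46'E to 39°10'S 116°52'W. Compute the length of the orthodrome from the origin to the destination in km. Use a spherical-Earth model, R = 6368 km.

cos σ = sin φ₁ sin φ₂ + cos φ₁ cos φ₂ cos Δλ
      = sin(-40.30°)sin(-39.17°) + cos(-40.30°)cos(-39.17°)cos(64.37°) = 0.6643
σ = 48.371° → d = Rσ = 6368·0.84423 = 5376 km

5376 km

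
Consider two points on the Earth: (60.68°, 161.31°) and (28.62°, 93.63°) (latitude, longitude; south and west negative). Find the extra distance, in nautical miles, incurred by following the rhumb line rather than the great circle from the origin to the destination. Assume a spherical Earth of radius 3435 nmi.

106 nmi

Great circle: cos σ = sin φ₁ sin φ₂ + cos φ₁ cos φ₂ cos Δλ,  σ = 0.9510 rad → d_gc = 3266.6 nmi
Rhumb line: Δψ = -0.8193, q = Δφ/Δψ = 0.6830, d_rh = R√(Δφ²+q²Δλ²) = 3372.6 nmi
Excess = 3372.6 − 3266.6 = 106.0 ≈ 106 nmi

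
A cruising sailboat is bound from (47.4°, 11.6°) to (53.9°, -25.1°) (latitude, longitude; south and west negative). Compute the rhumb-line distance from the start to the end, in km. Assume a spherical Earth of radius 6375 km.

Rhumb course C = atan2(Δλ, Δψ) with Δψ = ln[tan(π/4+φ₂/2)/tan(π/4+φ₁/2)] = +0.1793, Δλ = -0.6405 → C = 285.64°
d = R·|Δφ| / |cos C| = 6375·0.11345 / 0.26957 = 2683 km

2683 km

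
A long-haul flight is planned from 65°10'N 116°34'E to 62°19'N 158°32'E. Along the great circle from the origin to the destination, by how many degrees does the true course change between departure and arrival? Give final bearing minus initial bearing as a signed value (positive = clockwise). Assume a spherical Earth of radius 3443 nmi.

+38.0°

Initial bearing θ₁ = atan2(sin Δλ cos φ₂, cos φ₁ sin φ₂ − sin φ₁ cos φ₂ cos Δλ) = 79.35°
Final bearing θ₂ = (initial bearing from the destination back to the start) + 180° = 117.32°
Δθ = θ₂ − θ₁ = +38.0°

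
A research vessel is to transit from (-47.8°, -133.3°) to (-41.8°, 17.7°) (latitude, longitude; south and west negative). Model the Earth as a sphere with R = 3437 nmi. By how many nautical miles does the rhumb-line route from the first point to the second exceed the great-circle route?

Great circle: cos σ = sin φ₁ sin φ₂ + cos φ₁ cos φ₂ cos Δλ,  σ = 1.5150 rad → d_gc = 5206.9 nmi
Rhumb line: Δψ = +0.1478, q = Δφ/Δψ = 0.7086, d_rh = R√(Δφ²+q²Δλ²) = 6428.7 nmi
Excess = 6428.7 − 5206.9 = 1221.8 ≈ 1222 nmi

1222 nmi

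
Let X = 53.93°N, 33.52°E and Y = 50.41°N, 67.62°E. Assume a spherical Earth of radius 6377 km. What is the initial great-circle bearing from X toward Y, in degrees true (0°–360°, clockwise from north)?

85.7°

N = sin Δλ·cos φ₂ = +0.3573;  D = cos φ₁ sin φ₂ − sin φ₁ cos φ₂ cos Δλ = +0.0272
initial course = atan2(N, D) = 85.65°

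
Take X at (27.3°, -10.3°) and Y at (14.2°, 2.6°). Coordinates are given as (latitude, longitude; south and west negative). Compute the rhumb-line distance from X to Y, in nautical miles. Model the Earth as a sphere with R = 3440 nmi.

Δψ = ln[tan(π/4+φ₂/2)/tan(π/4+φ₁/2)] = -0.2452;  Δφ = -0.2286 rad,  Δλ = +0.2251 rad
q = Δφ/Δψ = 0.9325
d = R·√(Δφ² + q²Δλ²) = 3440·0.31041 = 1068 nmi

1068 nmi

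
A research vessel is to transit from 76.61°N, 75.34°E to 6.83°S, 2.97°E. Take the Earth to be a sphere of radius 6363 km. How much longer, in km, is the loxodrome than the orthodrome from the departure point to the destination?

Great circle: cos σ = sin φ₁ sin φ₂ + cos φ₁ cos φ₂ cos Δλ,  σ = 1.6169 rad → d_gc = 10288.1 km
Rhumb line: Δψ = -2.2618, q = Δφ/Δψ = 0.6439, d_rh = R√(Δφ²+q²Δλ²) = 10613.5 km
Excess = 10613.5 − 10288.1 = 325.4 ≈ 325 km

325 km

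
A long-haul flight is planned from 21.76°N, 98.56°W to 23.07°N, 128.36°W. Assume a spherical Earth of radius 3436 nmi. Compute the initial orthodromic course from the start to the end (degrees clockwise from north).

N = sin Δλ·cos φ₂ = -0.4572;  D = cos φ₁ sin φ₂ − sin φ₁ cos φ₂ cos Δλ = +0.0680
initial course = atan2(N, D) = 278.45°

278.5°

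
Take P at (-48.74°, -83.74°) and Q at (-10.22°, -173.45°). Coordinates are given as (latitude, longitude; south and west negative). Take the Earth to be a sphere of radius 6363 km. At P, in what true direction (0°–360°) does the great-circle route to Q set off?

263.4°

θ = atan2( sin Δλ·cos φ₂ ,  cos φ₁ sin φ₂ − sin φ₁ cos φ₂ cos Δλ )
  = atan2(-0.9841, -0.1133) = 263.43°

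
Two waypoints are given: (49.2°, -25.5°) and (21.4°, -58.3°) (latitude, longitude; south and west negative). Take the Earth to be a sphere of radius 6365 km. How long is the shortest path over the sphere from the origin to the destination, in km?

Haversine: a = sin²(Δφ/2)+cos φ₁ cos φ₂ sin²(Δλ/2) = 0.10621;  σ = 2·atan2(√a,√(1−a))
σ = 38.039° → d = Rσ = 6365·0.66391 = 4226 km

4226 km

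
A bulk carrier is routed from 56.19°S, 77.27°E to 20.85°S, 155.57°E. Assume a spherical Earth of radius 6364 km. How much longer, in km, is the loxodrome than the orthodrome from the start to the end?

Great circle: cos σ = sin φ₁ sin φ₂ + cos φ₁ cos φ₂ cos Δλ,  σ = 1.1580 rad → d_gc = 7369.4 km
Rhumb line: Δψ = +0.8188, q = Δφ/Δψ = 0.7533, d_rh = R√(Δφ²+q²Δλ²) = 7637.4 km
Excess = 7637.4 − 7369.4 = 268.0 ≈ 268 km

268 km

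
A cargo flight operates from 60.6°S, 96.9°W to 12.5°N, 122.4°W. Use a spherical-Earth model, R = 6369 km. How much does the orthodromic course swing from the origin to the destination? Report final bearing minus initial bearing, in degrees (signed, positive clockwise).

Initial bearing θ₁ = atan2(sin Δλ cos φ₂, cos φ₁ sin φ₂ − sin φ₁ cos φ₂ cos Δλ) = 334.32°
Final bearing θ₂ = (initial bearing from the destination back to the start) + 180° = 347.41°
Δθ = θ₂ − θ₁ = +13.1°

+13.1°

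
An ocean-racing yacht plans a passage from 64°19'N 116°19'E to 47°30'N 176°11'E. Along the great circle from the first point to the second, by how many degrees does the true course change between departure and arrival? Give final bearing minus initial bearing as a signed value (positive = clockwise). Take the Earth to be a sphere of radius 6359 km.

Initial bearing θ₁ = atan2(sin Δλ cos φ₂, cos φ₁ sin φ₂ − sin φ₁ cos φ₂ cos Δλ) = 88.64°
Final bearing θ₂ = (initial bearing from the destination back to the start) + 180° = 140.11°
Δθ = θ₂ − θ₁ = +51.5°

+51.5°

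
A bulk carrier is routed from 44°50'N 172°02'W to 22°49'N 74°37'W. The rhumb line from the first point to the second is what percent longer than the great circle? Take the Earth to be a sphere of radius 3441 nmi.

Great circle: σ = 1.3806 rad → d_gc = Rσ = 4750.7 nmi
Rhumb: Δφ = -0.3843, Δλ = +1.7002, Δψ = -0.4681, q = Δφ/Δψ = 0.8209 → d_rh = R√(Δφ²+q²Δλ²) = 4981.6 nmi
Excess = (4981.6 − 4750.7) / 4750.7 = 230.9 / 4750.7 = 4.86% ≈ 4.9%

4.9%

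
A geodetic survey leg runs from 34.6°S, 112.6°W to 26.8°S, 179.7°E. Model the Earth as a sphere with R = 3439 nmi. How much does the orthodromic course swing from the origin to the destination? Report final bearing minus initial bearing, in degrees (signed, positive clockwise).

Initial bearing θ₁ = atan2(sin Δλ cos φ₂, cos φ₁ sin φ₂ − sin φ₁ cos φ₂ cos Δλ) = 257.78°
Final bearing θ₂ = (initial bearing from the destination back to the start) + 180° = 295.67°
Δθ = θ₂ − θ₁ = +37.9°

+37.9°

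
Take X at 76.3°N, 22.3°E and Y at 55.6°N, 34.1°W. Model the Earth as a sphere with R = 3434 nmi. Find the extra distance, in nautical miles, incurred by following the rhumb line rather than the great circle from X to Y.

Great circle: cos σ = sin φ₁ sin φ₂ + cos φ₁ cos φ₂ cos Δλ,  σ = 0.5039 rad → d_gc = 1730.5 nmi
Rhumb line: Δψ = -0.9466, q = Δφ/Δψ = 0.3817, d_rh = R√(Δφ²+q²Δλ²) = 1789.9 nmi
Excess = 1789.9 − 1730.5 = 59.4 ≈ 59 nmi

59 nmi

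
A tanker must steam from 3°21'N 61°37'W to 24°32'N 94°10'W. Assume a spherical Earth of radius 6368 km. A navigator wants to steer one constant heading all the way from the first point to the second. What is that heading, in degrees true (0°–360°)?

304.0°

Meridional parts: M(φ₁)=+0.0585, M(φ₂)=+0.4419 → ΔM = +0.3834;  Δλ = -0.5681 rad
tan C = Δλ / ΔM = -1.4817 → C = 304.01°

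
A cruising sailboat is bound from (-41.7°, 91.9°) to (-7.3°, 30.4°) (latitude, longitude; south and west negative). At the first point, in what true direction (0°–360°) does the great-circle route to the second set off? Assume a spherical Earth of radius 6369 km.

θ = atan2( sin Δλ·cos φ₂ ,  cos φ₁ sin φ₂ − sin φ₁ cos φ₂ cos Δλ )
  = atan2(-0.8717, +0.2200) = 284.16°

284.2°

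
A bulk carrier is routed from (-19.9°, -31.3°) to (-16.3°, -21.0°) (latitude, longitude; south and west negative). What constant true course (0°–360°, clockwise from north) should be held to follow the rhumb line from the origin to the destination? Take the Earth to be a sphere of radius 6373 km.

Δψ = ln[tan(π/4+φ₂/2)/tan(π/4+φ₁/2)] = +0.0661
Δλ = +0.1798 rad (taken the short way round)
course = atan2(Δλ, Δψ) = 69.81°

69.8°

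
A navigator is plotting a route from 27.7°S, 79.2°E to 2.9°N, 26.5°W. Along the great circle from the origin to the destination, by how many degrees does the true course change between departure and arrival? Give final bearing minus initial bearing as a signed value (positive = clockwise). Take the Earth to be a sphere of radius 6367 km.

+32.7°

Initial bearing θ₁ = atan2(sin Δλ cos φ₂, cos φ₁ sin φ₂ − sin φ₁ cos φ₂ cos Δλ) = 265.19°
Final bearing θ₂ = (initial bearing from the destination back to the start) + 180° = 297.94°
Δθ = θ₂ − θ₁ = +32.7°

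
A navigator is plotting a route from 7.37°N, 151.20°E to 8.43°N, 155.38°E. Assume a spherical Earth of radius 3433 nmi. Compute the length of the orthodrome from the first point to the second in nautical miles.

cos σ = sin φ₁ sin φ₂ + cos φ₁ cos φ₂ cos Δλ
      = sin(7.37°)sin(8.43°) + cos(7.37°)cos(8.43°)cos(4.18°) = 0.9972
σ = 4.274° → d = Rσ = 3433·0.07459 = 256 nmi

256 nmi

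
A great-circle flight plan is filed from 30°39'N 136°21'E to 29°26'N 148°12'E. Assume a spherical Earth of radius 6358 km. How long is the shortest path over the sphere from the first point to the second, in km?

cos σ = sin φ₁ sin φ₂ + cos φ₁ cos φ₂ cos Δλ
      = sin(30.65°)sin(29.43°) + cos(30.65°)cos(29.43°)cos(11.85°) = 0.9838
σ = 10.325° → d = Rσ = 6358·0.18021 = 1146 km

1146 km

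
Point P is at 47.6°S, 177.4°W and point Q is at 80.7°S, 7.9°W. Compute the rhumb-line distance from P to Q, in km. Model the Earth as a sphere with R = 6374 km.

7886 km

Δψ = ln[tan(π/4+φ₂/2)/tan(π/4+φ₁/2)] = -1.5621;  Δφ = -0.5777 rad,  Δλ = +2.9583 rad
q = Δφ/Δψ = 0.3698
d = R·√(Δφ² + q²Δλ²) = 6374·1.23723 = 7886 km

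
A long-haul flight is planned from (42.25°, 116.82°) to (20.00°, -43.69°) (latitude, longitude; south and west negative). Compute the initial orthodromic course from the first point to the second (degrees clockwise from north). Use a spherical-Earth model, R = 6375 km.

339.7°

θ = atan2( sin Δλ·cos φ₂ ,  cos φ₁ sin φ₂ − sin φ₁ cos φ₂ cos Δλ )
  = atan2(-0.3135, +0.8488) = 339.73°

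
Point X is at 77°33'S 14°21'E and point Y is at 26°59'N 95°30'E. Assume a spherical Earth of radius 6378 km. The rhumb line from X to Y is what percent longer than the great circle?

Great circle: σ = 1.9971 rad → d_gc = Rσ = 12737.5 km
Rhumb: Δφ = +1.8245, Δλ = +1.4163, Δψ = +2.7051, q = Δφ/Δψ = 0.6744 → d_rh = R√(Δφ²+q²Δλ²) = 13134.8 km
Excess = (13134.8 − 12737.5) / 12737.5 = 397.3 / 12737.5 = 3.12% ≈ 3.1%

3.1%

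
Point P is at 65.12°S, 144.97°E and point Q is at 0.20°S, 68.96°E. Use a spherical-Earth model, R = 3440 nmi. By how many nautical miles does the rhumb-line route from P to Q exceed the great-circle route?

Great circle: cos σ = sin φ₁ sin φ₂ + cos φ₁ cos φ₂ cos Δλ,  σ = 1.4657 rad → d_gc = 5042.1 nmi
Rhumb line: Δψ = +1.5079, q = Δφ/Δψ = 0.7514, d_rh = R√(Δφ²+q²Δλ²) = 5191.5 nmi
Excess = 5191.5 − 5042.1 = 149.4 ≈ 149 nmi

149 nmi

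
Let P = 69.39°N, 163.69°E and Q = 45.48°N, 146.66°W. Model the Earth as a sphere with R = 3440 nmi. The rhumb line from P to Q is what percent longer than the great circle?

Great circle: σ = 0.5967 rad → d_gc = Rσ = 2052.8 nmi
Rhumb: Δφ = -0.4173, Δλ = +0.8666, Δψ = -0.8115, q = Δφ/Δψ = 0.5143 → d_rh = R√(Δφ²+q²Δλ²) = 2100.2 nmi
Excess = (2100.2 − 2052.8) / 2052.8 = 47.4 / 2052.8 = 2.31% ≈ 2.3%

2.3%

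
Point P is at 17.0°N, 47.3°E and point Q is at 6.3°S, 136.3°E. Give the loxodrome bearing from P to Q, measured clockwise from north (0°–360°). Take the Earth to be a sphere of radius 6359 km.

Δψ = ln[tan(π/4+φ₂/2)/tan(π/4+φ₁/2)] = -0.4113
Δλ = +1.5533 rad (taken the short way round)
course = atan2(Δλ, Δψ) = 104.83°

104.8°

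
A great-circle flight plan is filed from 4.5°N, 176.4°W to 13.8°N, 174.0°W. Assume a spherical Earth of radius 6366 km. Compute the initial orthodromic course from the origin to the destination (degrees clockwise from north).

N = sin Δλ·cos φ₂ = +0.0407;  D = cos φ₁ sin φ₂ − sin φ₁ cos φ₂ cos Δλ = +0.1617
initial course = atan2(N, D) = 14.12°

14.1°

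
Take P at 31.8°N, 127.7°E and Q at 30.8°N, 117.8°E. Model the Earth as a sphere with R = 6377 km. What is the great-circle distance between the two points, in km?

cos σ = sin φ₁ sin φ₂ + cos φ₁ cos φ₂ cos Δλ
      = sin(31.80°)sin(30.80°) + cos(31.80°)cos(30.80°)cos(-9.90°) = 0.9890
σ = 8.515° → d = Rσ = 6377·0.14861 = 948 km

948 km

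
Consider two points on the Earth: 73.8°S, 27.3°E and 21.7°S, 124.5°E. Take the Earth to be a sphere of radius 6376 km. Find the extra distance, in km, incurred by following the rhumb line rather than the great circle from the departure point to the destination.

640 km

Great circle: cos σ = sin φ₁ sin φ₂ + cos φ₁ cos φ₂ cos Δλ,  σ = 1.2423 rad → d_gc = 7921.2 km
Rhumb line: Δψ = +1.5615, q = Δφ/Δψ = 0.5823, d_rh = R√(Δφ²+q²Δλ²) = 8560.9 km
Excess = 8560.9 − 7921.2 = 639.7 ≈ 640 km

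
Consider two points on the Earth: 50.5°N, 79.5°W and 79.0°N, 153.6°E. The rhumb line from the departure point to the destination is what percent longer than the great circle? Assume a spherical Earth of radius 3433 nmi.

19.2%

Great circle: σ = 0.8168 rad → d_gc = Rσ = 2804.0 nmi
Rhumb: Δφ = +0.4974, Δλ = -2.2148, Δψ = +1.3161, q = Δφ/Δψ = 0.3780 → d_rh = R√(Δφ²+q²Δλ²) = 3342.9 nmi
Excess = (3342.9 − 2804.0) / 2804.0 = 538.9 / 2804.0 = 19.22% ≈ 19.2%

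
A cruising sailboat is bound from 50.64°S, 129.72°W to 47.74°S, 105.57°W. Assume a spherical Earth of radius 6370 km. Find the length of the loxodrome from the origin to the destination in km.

1783 km

Δψ = ln[tan(π/4+φ₂/2)/tan(π/4+φ₁/2)] = +0.0775;  Δφ = +0.0506 rad,  Δλ = +0.4215 rad
q = Δφ/Δψ = 0.6533
d = R·√(Δφ² + q²Δλ²) = 6370·0.27998 = 1783 km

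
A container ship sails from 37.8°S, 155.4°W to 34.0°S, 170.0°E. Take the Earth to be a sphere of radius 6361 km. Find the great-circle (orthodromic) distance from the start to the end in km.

3122 km

cos σ = sin φ₁ sin φ₂ + cos φ₁ cos φ₂ cos Δλ
      = sin(-37.80°)sin(-34.00°) + cos(-37.80°)cos(-34.00°)cos(-34.60°) = 0.8819
σ = 28.122° → d = Rσ = 6361·0.49083 = 3122 km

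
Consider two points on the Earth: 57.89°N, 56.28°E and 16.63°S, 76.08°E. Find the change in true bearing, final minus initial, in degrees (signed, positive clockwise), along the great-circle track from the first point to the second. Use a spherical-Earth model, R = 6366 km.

+8.8°

At departure: θ₁ = atan2(sin Δλ cos φ₂, cos φ₁ sin φ₂ − sin φ₁ cos φ₂ cos Δλ) = 160.48°
At arrival: θ₂ = atan2(sin Δλ cos φ₁, −cos φ₂ sin φ₁ + sin φ₂ cos φ₁ cos Δλ) = 169.32°
Δθ = θ₂ − θ₁ = +8.8°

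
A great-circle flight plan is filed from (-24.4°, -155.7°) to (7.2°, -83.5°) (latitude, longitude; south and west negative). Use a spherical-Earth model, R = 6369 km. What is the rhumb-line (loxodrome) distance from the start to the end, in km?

8581 km

Δψ = ln[tan(π/4+φ₂/2)/tan(π/4+φ₁/2)] = +0.5653;  Δφ = +0.5515 rad,  Δλ = +1.2601 rad
q = Δφ/Δψ = 0.9756
d = R·√(Δφ² + q²Δλ²) = 6369·1.34737 = 8581 km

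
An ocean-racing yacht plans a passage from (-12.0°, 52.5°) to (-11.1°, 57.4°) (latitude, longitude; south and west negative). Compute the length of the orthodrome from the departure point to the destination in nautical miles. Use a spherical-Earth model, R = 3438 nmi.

293 nmi

cos σ = sin φ₁ sin φ₂ + cos φ₁ cos φ₂ cos Δλ
      = sin(-12.00°)sin(-11.10°) + cos(-12.00°)cos(-11.10°)cos(4.90°) = 0.9964
σ = 4.884° → d = Rσ = 3438·0.08525 = 293 nmi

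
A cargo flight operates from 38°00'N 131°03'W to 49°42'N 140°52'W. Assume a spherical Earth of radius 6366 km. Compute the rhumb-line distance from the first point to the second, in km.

1517 km

Δψ = ln[tan(π/4+φ₂/2)/tan(π/4+φ₁/2)] = +0.2846;  Δφ = +0.2042 rad,  Δλ = -0.1713 rad
q = Δφ/Δψ = 0.7176
d = R·√(Δφ² + q²Δλ²) = 6366·0.23836 = 1517 km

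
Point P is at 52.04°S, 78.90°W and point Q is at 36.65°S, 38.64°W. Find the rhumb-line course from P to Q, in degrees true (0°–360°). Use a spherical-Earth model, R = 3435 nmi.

Δψ = ln[tan(π/4+φ₂/2)/tan(π/4+φ₁/2)] = +0.3789
Δλ = +0.7027 rad (taken the short way round)
course = atan2(Δλ, Δψ) = 61.66°

61.7°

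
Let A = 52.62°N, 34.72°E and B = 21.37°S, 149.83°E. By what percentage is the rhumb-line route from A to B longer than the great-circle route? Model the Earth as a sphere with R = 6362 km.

2.9%

Great circle: σ = 2.1288 rad → d_gc = Rσ = 13543.2 km
Rhumb: Δφ = -1.2914, Δλ = +2.0090, Δψ = -1.4658, q = Δφ/Δψ = 0.8810 → d_rh = R√(Δφ²+q²Δλ²) = 13939.1 km
Excess = (13939.1 − 13543.2) / 13543.2 = 395.9 / 13543.2 = 2.92% ≈ 2.9%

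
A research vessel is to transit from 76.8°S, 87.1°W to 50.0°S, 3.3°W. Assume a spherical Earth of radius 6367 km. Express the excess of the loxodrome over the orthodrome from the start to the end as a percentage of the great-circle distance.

7.6%

Great circle: σ = 0.7049 rad → d_gc = Rσ = 4488.3 km
Rhumb: Δφ = +0.4677, Δλ = +1.4626, Δψ = +1.1460, q = Δφ/Δψ = 0.4081 → d_rh = R√(Δφ²+q²Δλ²) = 4828.6 km
Excess = (4828.6 − 4488.3) / 4488.3 = 340.3 / 4488.3 = 7.58% ≈ 7.6%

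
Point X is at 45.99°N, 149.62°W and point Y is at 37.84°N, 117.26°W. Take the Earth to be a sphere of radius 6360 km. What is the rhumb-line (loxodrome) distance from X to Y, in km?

2816 km

Rhumb course C = atan2(Δλ, Δψ) with Δψ = ln[tan(π/4+φ₂/2)/tan(π/4+φ₁/2)] = -0.1916, Δλ = +0.5648 → C = 108.74°
d = R·|Δφ| / |cos C| = 6360·0.14224 / 0.32122 = 2816 km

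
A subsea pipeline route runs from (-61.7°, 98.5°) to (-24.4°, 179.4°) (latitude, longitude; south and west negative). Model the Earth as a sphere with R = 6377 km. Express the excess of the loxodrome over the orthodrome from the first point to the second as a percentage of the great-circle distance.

4.6%

Great circle: σ = 1.1241 rad → d_gc = Rσ = 7168.2 km
Rhumb: Δφ = +0.6510, Δλ = +1.4120, Δψ = +0.9385, q = Δφ/Δψ = 0.6936 → d_rh = R√(Δφ²+q²Δλ²) = 7499.5 km
Excess = (7499.5 − 7168.2) / 7168.2 = 331.3 / 7168.2 = 4.62% ≈ 4.6%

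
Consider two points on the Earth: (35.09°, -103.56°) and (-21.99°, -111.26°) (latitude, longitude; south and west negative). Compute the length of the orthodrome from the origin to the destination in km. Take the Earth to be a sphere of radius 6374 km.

6402 km

Haversine: a = sin²(Δφ/2)+cos φ₁ cos φ₂ sin²(Δλ/2) = 0.23169;  σ = 2·atan2(√a,√(1−a))
σ = 57.546° → d = Rσ = 6374·1.00436 = 6402 km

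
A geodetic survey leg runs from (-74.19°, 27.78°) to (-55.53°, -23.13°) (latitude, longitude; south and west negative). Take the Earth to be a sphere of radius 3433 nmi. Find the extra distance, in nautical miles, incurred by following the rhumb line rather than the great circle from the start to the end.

45 nmi

Great circle: cos σ = sin φ₁ sin φ₂ + cos φ₁ cos φ₂ cos Δλ,  σ = 0.4724 rad → d_gc = 1621.9 nmi
Rhumb line: Δψ = +0.8039, q = Δφ/Δψ = 0.4051, d_rh = R√(Δφ²+q²Δλ²) = 1666.5 nmi
Excess = 1666.5 − 1621.9 = 44.6 ≈ 45 nmi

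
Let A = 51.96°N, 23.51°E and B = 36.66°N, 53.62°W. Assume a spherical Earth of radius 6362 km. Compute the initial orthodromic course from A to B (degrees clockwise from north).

286.2°

N = sin Δλ·cos φ₂ = -0.7820;  D = cos φ₁ sin φ₂ − sin φ₁ cos φ₂ cos Δλ = +0.2272
initial course = atan2(N, D) = 286.20°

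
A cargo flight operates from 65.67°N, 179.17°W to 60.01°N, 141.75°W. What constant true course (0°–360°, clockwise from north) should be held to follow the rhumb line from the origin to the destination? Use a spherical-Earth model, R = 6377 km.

Meridional parts: M(φ₁)=+1.5345, M(φ₂)=+1.3173 → ΔM = -0.2172;  Δλ = +0.6531 rad
tan C = Δλ / ΔM = -3.0073 → C = 108.39°

108.4°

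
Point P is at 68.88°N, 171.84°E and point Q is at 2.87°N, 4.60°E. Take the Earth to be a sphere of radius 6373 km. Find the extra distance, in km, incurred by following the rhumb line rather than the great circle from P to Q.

Great circle: cos σ = sin φ₁ sin φ₂ + cos φ₁ cos φ₂ cos Δλ,  σ = 1.8800 rad → d_gc = 11981.1 km
Rhumb line: Δψ = -1.6296, q = Δφ/Δψ = 0.7070, d_rh = R√(Δφ²+q²Δλ²) = 15061.8 km
Excess = 15061.8 − 11981.1 = 3080.7 ≈ 3081 km

3081 km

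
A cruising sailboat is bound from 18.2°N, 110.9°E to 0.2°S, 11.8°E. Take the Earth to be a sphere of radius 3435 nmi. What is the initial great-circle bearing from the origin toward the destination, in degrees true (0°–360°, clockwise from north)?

θ = atan2( sin Δλ·cos φ₂ ,  cos φ₁ sin φ₂ − sin φ₁ cos φ₂ cos Δλ )
  = atan2(-0.9874, +0.0461) = 272.67°

272.7°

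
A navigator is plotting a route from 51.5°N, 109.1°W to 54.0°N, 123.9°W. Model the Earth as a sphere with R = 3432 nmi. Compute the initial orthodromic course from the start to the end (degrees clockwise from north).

291.4°

N = sin Δλ·cos φ₂ = -0.1501;  D = cos φ₁ sin φ₂ − sin φ₁ cos φ₂ cos Δλ = +0.0589
initial course = atan2(N, D) = 291.41°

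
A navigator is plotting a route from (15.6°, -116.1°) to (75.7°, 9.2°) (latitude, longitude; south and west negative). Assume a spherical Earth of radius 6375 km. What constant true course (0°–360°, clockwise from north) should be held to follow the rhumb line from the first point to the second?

50.5°

Meridional parts: M(φ₁)=+0.2757, M(φ₂)=+2.0759 → ΔM = +1.8002;  Δλ = +2.1869 rad
tan C = Δλ / ΔM = +1.2148 → C = 50.54°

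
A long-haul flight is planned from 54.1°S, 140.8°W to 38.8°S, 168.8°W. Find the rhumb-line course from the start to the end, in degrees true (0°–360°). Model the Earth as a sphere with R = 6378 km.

308.7°

Δψ = ln[tan(π/4+φ₂/2)/tan(π/4+φ₁/2)] = +0.3913
Δλ = -0.4887 rad (taken the short way round)
course = atan2(Δλ, Δψ) = 308.69°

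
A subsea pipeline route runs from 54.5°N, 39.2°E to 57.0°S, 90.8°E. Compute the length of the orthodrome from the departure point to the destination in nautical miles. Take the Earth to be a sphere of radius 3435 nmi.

cos σ = sin φ₁ sin φ₂ + cos φ₁ cos φ₂ cos Δλ
      = sin(54.50°)sin(-57.00°) + cos(54.50°)cos(-57.00°)cos(51.60°) = -0.4863
σ = 119.099° → d = Rσ = 3435·2.07867 = 7140 nmi

7140 nmi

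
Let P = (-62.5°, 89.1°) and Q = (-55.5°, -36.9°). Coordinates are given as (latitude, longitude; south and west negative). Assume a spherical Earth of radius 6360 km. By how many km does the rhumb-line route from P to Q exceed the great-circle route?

Great circle: cos σ = sin φ₁ sin φ₂ + cos φ₁ cos φ₂ cos Δλ,  σ = 0.9554 rad → d_gc = 6076.4 km
Rhumb line: Δψ = +0.2382, q = Δφ/Δψ = 0.5129, d_rh = R√(Δφ²+q²Δλ²) = 7216.1 km
Excess = 7216.1 − 6076.4 = 1139.7 ≈ 1140 km

1140 km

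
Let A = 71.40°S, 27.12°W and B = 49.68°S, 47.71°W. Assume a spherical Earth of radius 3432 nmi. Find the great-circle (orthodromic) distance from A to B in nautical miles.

1418 nmi

cos σ = sin φ₁ sin φ₂ + cos φ₁ cos φ₂ cos Δλ
      = sin(-71.40°)sin(-49.68°) + cos(-71.40°)cos(-49.68°)cos(-20.59°) = 0.9158
σ = 23.678° → d = Rσ = 3432·0.41325 = 1418 nmi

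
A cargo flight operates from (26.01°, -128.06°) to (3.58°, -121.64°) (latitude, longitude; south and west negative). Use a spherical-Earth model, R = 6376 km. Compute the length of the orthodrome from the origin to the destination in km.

2588 km

cos σ = sin φ₁ sin φ₂ + cos φ₁ cos φ₂ cos Δλ
      = sin(26.01°)sin(3.58°) + cos(26.01°)cos(3.58°)cos(6.42°) = 0.9187
σ = 23.260° → d = Rσ = 6376·0.40597 = 2588 km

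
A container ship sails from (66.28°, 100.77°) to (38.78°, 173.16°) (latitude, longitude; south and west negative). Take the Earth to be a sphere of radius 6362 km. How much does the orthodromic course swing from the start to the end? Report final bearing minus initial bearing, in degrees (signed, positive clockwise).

+61.8°

At departure: θ₁ = atan2(sin Δλ cos φ₂, cos φ₁ sin φ₂ − sin φ₁ cos φ₂ cos Δλ) = 87.22°
At arrival: θ₂ = atan2(sin Δλ cos φ₁, −cos φ₂ sin φ₁ + sin φ₂ cos φ₁ cos Δλ) = 148.97°
Δθ = θ₂ − θ₁ = +61.8°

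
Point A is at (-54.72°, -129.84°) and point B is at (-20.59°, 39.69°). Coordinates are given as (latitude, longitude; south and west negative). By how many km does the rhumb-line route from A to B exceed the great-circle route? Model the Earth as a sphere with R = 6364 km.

Great circle: cos σ = sin φ₁ sin φ₂ + cos φ₁ cos φ₂ cos Δλ,  σ = 1.8179 rad → d_gc = 11569.05 km
Rhumb line: Δψ = +0.7784, q = Δφ/Δψ = 0.7653, d_rh = R√(Δφ²+q²Δλ²) = 14900.58 km
Excess = 14900.58 − 11569.05 = 3331.53 ≈ 3332 km

3332 km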